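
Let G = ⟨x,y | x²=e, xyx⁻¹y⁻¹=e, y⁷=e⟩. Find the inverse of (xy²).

The order of (xy²) is 14 (smallest k with (xy²)ᵏ = e), so (xy²)⁻¹ = (xy²)¹³ = xy⁵.
Check: (xy²) · (xy⁵) → (xy²) · x = y²;   (y²) · y⁵ = e, giving e as required.

Answer: xy⁵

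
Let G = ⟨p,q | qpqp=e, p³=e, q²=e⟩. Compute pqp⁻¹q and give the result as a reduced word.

Multiply left to right, reducing at each step:
  p · q = pq
  (pq) · p⁻¹ = p²q
  (p²q) · q = p²

Answer: p²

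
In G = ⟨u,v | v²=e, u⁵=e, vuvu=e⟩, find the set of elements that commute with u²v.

⟨u²v⟩ ⊆ C_G(u²v) since powers of u²v commute with u²v; so |C_G(u²v)| ≥ |⟨u²v⟩| = 2.
By orbit–stabilizer, |C_G(u²v)| = |G| / |conj. class of u²v| = 10 / 5 = 2.
The 2 elements commuting with u²v are {e, u²v}.

Answer: {e, u²v}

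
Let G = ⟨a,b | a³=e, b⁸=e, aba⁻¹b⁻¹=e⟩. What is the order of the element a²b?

Compute successive powers until reaching e:
  (a²b)¹ = a²b, (a²b)² = ab², (a²b)³ = b³, (a²b)⁴ = a²b⁴, (a²b)⁵ = ab⁵, (a²b)⁶ = b⁶, (a²b)⁷ = a²b⁷, (a²b)⁸ = a, (a²b)⁹ = b, (a²b)¹⁰ = a²b², (a²b)¹¹ = ab³, (a²b)¹² = b⁴, (a²b)¹³ = a²b⁵, (a²b)¹⁴ = ab⁶, (a²b)¹⁵ = b⁷, (a²b)¹⁶ = a², (a²b)¹⁷ = ab, (a²b)¹⁸ = b², (a²b)¹⁹ = a²b³, (a²b)²⁰ = ab⁴, (a²b)²¹ = b⁵, (a²b)²² = a²b⁶, (a²b)²³ = ab⁷, (a²b)²⁴ = e.
The smallest positive k with (a²b)ᵏ = e is 24.

Answer: 24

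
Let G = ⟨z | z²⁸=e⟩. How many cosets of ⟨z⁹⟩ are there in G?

First find ord(z⁹) by computing successive powers:
  (z⁹)¹ = z⁹, (z⁹)² = z¹⁸, (z⁹)³ = z²⁷, (z⁹)⁴ = z⁸, (z⁹)⁵ = z¹⁷, (z⁹)⁶ = z²⁶, (z⁹)⁷ = z⁷, (z⁹)⁸ = z¹⁶, (z⁹)⁹ = z²⁵, (z⁹)¹⁰ = z⁶, (z⁹)¹¹ = z¹⁵, (z⁹)¹² = z²⁴, (z⁹)¹³ = z⁵, (z⁹)¹⁴ = z¹⁴, (z⁹)¹⁵ = z²³, (z⁹)¹⁶ = z⁴, (z⁹)¹⁷ = z¹³, (z⁹)¹⁸ = z²², (z⁹)¹⁹ = z³, (z⁹)²⁰ = z¹², (z⁹)²¹ = z²¹, (z⁹)²² = z², (z⁹)²³ = z¹¹, (z⁹)²⁴ = z²⁰, (z⁹)²⁵ = z, (z⁹)²⁶ = z¹⁰, (z⁹)²⁷ = z¹⁹, (z⁹)²⁸ = e.
So |⟨z⁹⟩| = ord(z⁹) = 28. With |G| = 28, by Lagrange [G : ⟨z⁹⟩] = 28/28 = 1.

Answer: 1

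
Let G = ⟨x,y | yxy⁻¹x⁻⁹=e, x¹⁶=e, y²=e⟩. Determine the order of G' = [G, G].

G' = [G, G] is generated by all commutators. The generator-pair commutators are: [x, y] = x⁸.
The subgroup they normally generate is {e, x⁸}, of order 2.
Check: |G/G'| = 32/2 = 16 is the order of the abelianisation.

Answer: 2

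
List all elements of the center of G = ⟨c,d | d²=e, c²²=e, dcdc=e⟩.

An element z ∈ Z(G) iff z commutes with every generator.
For example c¹¹ is central: (c¹¹)·c = c¹² = c·(c¹¹); (c¹¹)·d = c¹¹d = d·(c¹¹).
Whereas c ∉ Z(G) since c·d = cd ≠ c²¹d = d·c.
Checking each of the 44 elements this way gives Z(G) = {e, c¹¹}, of order 2.

Answer: {e, c¹¹}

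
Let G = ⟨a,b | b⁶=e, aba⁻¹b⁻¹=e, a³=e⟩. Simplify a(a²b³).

Compute a · (a²b³) by multiplying left to right and reducing via the relations at each step:
  a · a² = e
  e · b³ = b³

Answer: b³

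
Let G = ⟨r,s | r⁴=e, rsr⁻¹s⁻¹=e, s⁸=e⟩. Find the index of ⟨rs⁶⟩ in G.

First find ord(rs⁶) by computing successive powers:
  (rs⁶)¹ = rs⁶, (rs⁶)² = r²s⁴, (rs⁶)³ = r³s², (rs⁶)⁴ = e.
So |⟨rs⁶⟩| = ord(rs⁶) = 4. With |G| = 32, by Lagrange [G : ⟨rs⁶⟩] = 32/4 = 8.

Answer: 8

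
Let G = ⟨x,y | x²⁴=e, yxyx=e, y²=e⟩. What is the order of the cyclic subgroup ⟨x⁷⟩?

|⟨x⁷⟩| equals the order of x⁷. Compute successive powers until reaching e:
  (x⁷)¹ = x⁷, (x⁷)² = x¹⁴, (x⁷)³ = x²¹, (x⁷)⁴ = x⁴, (x⁷)⁵ = x¹¹, (x⁷)⁶ = x¹⁸, (x⁷)⁷ = x, (x⁷)⁸ = x⁸, (x⁷)⁹ = x¹⁵, (x⁷)¹⁰ = x²², (x⁷)¹¹ = x⁵, (x⁷)¹² = x¹², (x⁷)¹³ = x¹⁹, (x⁷)¹⁴ = x², (x⁷)¹⁵ = x⁹, (x⁷)¹⁶ = x¹⁶, (x⁷)¹⁷ = x²³, (x⁷)¹⁸ = x⁶, (x⁷)¹⁹ = x¹³, (x⁷)²⁰ = x²⁰, (x⁷)²¹ = x³, (x⁷)²² = x¹⁰, (x⁷)²³ = x¹⁷, (x⁷)²⁴ = e.
The smallest positive k with (x⁷)ᵏ = e is 24, so |⟨x⁷⟩| = 24.

Answer: 24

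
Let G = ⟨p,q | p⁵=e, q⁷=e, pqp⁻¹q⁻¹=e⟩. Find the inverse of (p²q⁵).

The order of (p²q⁵) is 35 (smallest k with (p²q⁵)ᵏ = e), so (p²q⁵)⁻¹ = (p²q⁵)³⁴ = p³q².
Check: (p²q⁵) · (p³q²) → (p²q⁵) · p³ = q⁵;   (q⁵) · q² = e, giving e as required.

Answer: p³q²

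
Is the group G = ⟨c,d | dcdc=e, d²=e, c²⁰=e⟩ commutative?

c·d = cd but d·c = c¹⁹d, so c·d ≠ d·c and G is not abelian.

Answer: No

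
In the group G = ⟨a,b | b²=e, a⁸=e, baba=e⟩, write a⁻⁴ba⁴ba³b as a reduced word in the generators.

Multiply left to right, reducing at each step:
  (a⁴) · b = a⁴b
  (a⁴b) · a⁴ = b
  b · b = e
  e · a³ = a³
  (a³) · b = a³b

Answer: a³b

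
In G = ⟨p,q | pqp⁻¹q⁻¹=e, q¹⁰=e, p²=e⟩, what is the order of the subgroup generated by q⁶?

|⟨q⁶⟩| equals the order of q⁶. Compute successive powers until reaching e:
  (q⁶)¹ = q⁶, (q⁶)² = q², (q⁶)³ = q⁸, (q⁶)⁴ = q⁴, (q⁶)⁵ = e.
The smallest positive k with (q⁶)ᵏ = e is 5, so |⟨q⁶⟩| = 5.

Answer: 5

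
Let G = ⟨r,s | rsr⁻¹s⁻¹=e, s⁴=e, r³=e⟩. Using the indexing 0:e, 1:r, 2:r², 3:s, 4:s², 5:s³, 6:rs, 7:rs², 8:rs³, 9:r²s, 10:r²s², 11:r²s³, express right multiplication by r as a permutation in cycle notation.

(0 1 2)(3 6 9)(4 7 10)(5 8 11)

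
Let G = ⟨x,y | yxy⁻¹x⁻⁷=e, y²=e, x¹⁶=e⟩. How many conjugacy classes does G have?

The conjugacy classes (representative and size) are:
  [e] (size 1), [x] (size 2), [x¹⁴] (size 2), [x³] (size 2), [x⁴] (size 2), [x¹⁰] (size 2), [x⁸] (size 1), [x⁹] (size 2), [x¹¹] (size 2), [x¹⁰y] (size 8), [xy] (size 8).
Class equation: 1 + 2 + 2 + 2 + 2 + 2 + 1 + 2 + 2 + 8 + 8 = 32 = |G|. So G has 11 conjugacy classes.

Answer: 11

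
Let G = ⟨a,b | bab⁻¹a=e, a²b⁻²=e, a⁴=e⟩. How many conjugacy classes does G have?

The conjugacy classes (representative and size) are:
  [e] (size 1), [a³] (size 2), [a²] (size 1), [b⁻¹] (size 2), [ab] (size 2).
Class equation: 1 + 2 + 1 + 2 + 2 = 8 = |G|. So G has 5 conjugacy classes.

Answer: 5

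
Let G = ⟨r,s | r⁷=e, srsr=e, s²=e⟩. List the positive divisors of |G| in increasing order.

|G| = 14 = 2 · 7. By Lagrange's theorem the order of any subgroup divides 14; the divisors of 14 are 1, 2, 7, 14.

Answer: 1, 2, 7, 14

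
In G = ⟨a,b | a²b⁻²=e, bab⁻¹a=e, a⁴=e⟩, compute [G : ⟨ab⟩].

First find ord(ab) by computing successive powers:
  (ab)¹ = ab, (ab)² = a², (ab)³ = ab⁻¹, (ab)⁴ = e.
So |⟨ab⟩| = ord(ab) = 4. With |G| = 8, by Lagrange [G : ⟨ab⟩] = 8/4 = 2.

Answer: 2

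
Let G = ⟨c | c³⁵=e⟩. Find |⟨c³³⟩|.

|⟨c³³⟩| equals the order of c³³. Compute successive powers until reaching e:
  (c³³)¹ = c³³, (c³³)² = c³¹, (c³³)³ = c²⁹, (c³³)⁴ = c²⁷, (c³³)⁵ = c²⁵, (c³³)⁶ = c²³, (c³³)⁷ = c²¹, (c³³)⁸ = c¹⁹, (c³³)⁹ = c¹⁷, (c³³)¹⁰ = c¹⁵, (c³³)¹¹ = c¹³, (c³³)¹² = c¹¹, (c³³)¹³ = c⁹, (c³³)¹⁴ = c⁷, (c³³)¹⁵ = c⁵, (c³³)¹⁶ = c³, (c³³)¹⁷ = c, (c³³)¹⁸ = c³⁴, (c³³)¹⁹ = c³², (c³³)²⁰ = c³⁰, (c³³)²¹ = c²⁸, (c³³)²² = c²⁶, (c³³)²³ = c²⁴, (c³³)²⁴ = c²², (c³³)²⁵ = c²⁰, (c³³)²⁶ = c¹⁸, (c³³)²⁷ = c¹⁶, (c³³)²⁸ = c¹⁴, (c³³)²⁹ = c¹², (c³³)³⁰ = c¹⁰, (c³³)³¹ = c⁸, (c³³)³² = c⁶, (c³³)³³ = c⁴, (c³³)³⁴ = c², (c³³)³⁵ = e.
The smallest positive k with (c³³)ᵏ = e is 35, so |⟨c³³⟩| = 35.

Answer: 35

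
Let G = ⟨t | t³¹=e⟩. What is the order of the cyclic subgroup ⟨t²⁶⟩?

|⟨t²⁶⟩| equals the order of t²⁶. Compute successive powers until reaching e:
  (t²⁶)¹ = t²⁶, (t²⁶)² = t²¹, (t²⁶)³ = t¹⁶, (t²⁶)⁴ = t¹¹, (t²⁶)⁵ = t⁶, (t²⁶)⁶ = t, (t²⁶)⁷ = t²⁷, (t²⁶)⁸ = t²², (t²⁶)⁹ = t¹⁷, (t²⁶)¹⁰ = t¹², (t²⁶)¹¹ = t⁷, (t²⁶)¹² = t², (t²⁶)¹³ = t²⁸, (t²⁶)¹⁴ = t²³, (t²⁶)¹⁵ = t¹⁸, (t²⁶)¹⁶ = t¹³, (t²⁶)¹⁷ = t⁸, (t²⁶)¹⁸ = t³, (t²⁶)¹⁹ = t²⁹, (t²⁶)²⁰ = t²⁴, (t²⁶)²¹ = t¹⁹, (t²⁶)²² = t¹⁴, (t²⁶)²³ = t⁹, (t²⁶)²⁴ = t⁴, (t²⁶)²⁵ = t³⁰, (t²⁶)²⁶ = t²⁵, (t²⁶)²⁷ = t²⁰, (t²⁶)²⁸ = t¹⁵, (t²⁶)²⁹ = t¹⁰, (t²⁶)³⁰ = t⁵, (t²⁶)³¹ = e.
The smallest positive k with (t²⁶)ᵏ = e is 31, so |⟨t²⁶⟩| = 31.

Answer: 31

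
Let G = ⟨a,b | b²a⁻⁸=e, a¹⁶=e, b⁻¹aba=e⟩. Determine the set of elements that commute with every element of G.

An element z ∈ Z(G) iff z commutes with every generator.
For example a⁸ is central: (a⁸)·a = a⁹ = a·(a⁸); (a⁸)·b = b⁻¹ = b·(a⁸).
Whereas a ∉ Z(G) since a·b = ab ≠ a⁷b⁻¹ = b·a.
Checking each of the 32 elements this way gives Z(G) = {e, a⁸}, of order 2.

Answer: {e, a⁸}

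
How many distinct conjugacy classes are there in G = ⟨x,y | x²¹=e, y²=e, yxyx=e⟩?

The conjugacy classes (representative and size) are:
  [e] (size 1), [x²⁰] (size 2), [x²] (size 2), [x³] (size 2), [x¹⁷] (size 2), [x⁵] (size 2), [x⁶] (size 2), [x⁷] (size 2), [x⁸] (size 2), [x⁹] (size 2), [x¹⁰] (size 2), [y] (size 21).
Class equation: 1 + 2 + 2 + 2 + 2 + 2 + 2 + 2 + 2 + 2 + 2 + 21 = 42 = |G|. So G has 12 conjugacy classes.

Answer: 12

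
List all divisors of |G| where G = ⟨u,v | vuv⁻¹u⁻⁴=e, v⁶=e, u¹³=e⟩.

|G| = 78 = 2 · 3 · 13. By Lagrange's theorem the order of any subgroup divides 78; the divisors of 78 are 1, 2, 3, 6, 13, 26, 39, 78.

Answer: 1, 2, 3, 6, 13, 26, 39, 78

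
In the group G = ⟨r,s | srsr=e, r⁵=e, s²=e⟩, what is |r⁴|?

Compute successive powers until reaching e:
  (r⁴)¹ = r⁴, (r⁴)² = r³, (r⁴)³ = r², (r⁴)⁴ = r, (r⁴)⁵ = e.
The smallest positive k with (r⁴)ᵏ = e is 5.

Answer: 5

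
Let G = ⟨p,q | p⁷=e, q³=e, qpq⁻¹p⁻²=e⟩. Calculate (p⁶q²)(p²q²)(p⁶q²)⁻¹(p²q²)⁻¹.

[(p⁶q²), (p²q²)] = (p⁶q²)·(p²q²)·(p⁶q²)⁻¹·(p²q²)⁻¹.
  (p⁶q²) · (p²q²) = q
  q · (p²q) = p⁴q²
  (p⁴q²) · (p³q) = p²

Answer: p²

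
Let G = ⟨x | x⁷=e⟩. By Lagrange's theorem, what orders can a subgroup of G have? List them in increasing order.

|G| = 7 = 7. By Lagrange's theorem the order of any subgroup divides 7; the divisors of 7 are 1, 7.

Answer: 1, 7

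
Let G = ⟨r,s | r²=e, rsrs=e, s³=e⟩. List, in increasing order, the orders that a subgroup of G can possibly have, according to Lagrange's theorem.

|G| = 6 = 2 · 3. By Lagrange's theorem the order of any subgroup divides 6; the divisors of 6 are 1, 2, 3, 6.

Answer: 1, 2, 3, 6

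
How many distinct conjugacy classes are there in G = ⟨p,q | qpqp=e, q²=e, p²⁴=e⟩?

The conjugacy classes (representative and size) are:
  [e] (size 1), [p²³] (size 2), [p²] (size 2), [p³] (size 2), [p²⁰] (size 2), [p¹⁹] (size 2), [p⁶] (size 2), [p⁷] (size 2), [p⁸] (size 2), [p⁹] (size 2), [p¹⁴] (size 2), [p¹¹] (size 2), [p¹²] (size 1), [p⁴q] (size 12), [p⁵q] (size 12).
Class equation: 1 + 2 + 2 + 2 + 2 + 2 + 2 + 2 + 2 + 2 + 2 + 2 + 1 + 12 + 12 = 48 = |G|. So G has 15 conjugacy classes.

Answer: 15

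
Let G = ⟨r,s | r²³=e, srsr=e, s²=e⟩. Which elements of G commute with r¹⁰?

⟨r¹⁰⟩ ⊆ C_G(r¹⁰) since powers of r¹⁰ commute with r¹⁰; so |C_G(r¹⁰)| ≥ |⟨r¹⁰⟩| = 23.
By orbit–stabilizer, |C_G(r¹⁰)| = |G| / |conj. class of r¹⁰| = 46 / 2 = 23.
The 23 elements commuting with r¹⁰ are {e, r, r², r³, r⁴, r⁵, r⁶, r⁷, r⁸, r⁹, r¹⁰, r¹¹, r¹², r¹³, r¹⁴, r¹⁵, r¹⁶, r¹⁷, r¹⁸, r¹⁹, r²⁰, r²¹, r²²}.

Answer: {e, r, r², r³, r⁴, r⁵, r⁶, r⁷, r⁸, r⁹, r¹⁰, r¹¹, r¹², r¹³, r¹⁴, r¹⁵, r¹⁶, r¹⁷, r¹⁸, r¹⁹, r²⁰, r²¹, r²²}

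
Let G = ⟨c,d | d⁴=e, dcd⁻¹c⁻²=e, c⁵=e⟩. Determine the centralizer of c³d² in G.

⟨c³d²⟩ ⊆ C_G(c³d²) since powers of c³d² commute with c³d²; so |C_G(c³d²)| ≥ |⟨c³d²⟩| = 2.
By orbit–stabilizer, |C_G(c³d²)| = |G| / |conj. class of c³d²| = 20 / 5 = 4.
The 4 elements commuting with c³d² are {e, cd, c²d³, c³d²}.

Answer: {e, cd, c²d³, c³d²}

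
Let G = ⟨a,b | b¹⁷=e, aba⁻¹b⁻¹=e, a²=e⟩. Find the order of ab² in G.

Compute successive powers until reaching e:
  (ab²)¹ = ab², (ab²)² = b⁴, (ab²)³ = ab⁶, (ab²)⁴ = b⁸, (ab²)⁵ = ab¹⁰, (ab²)⁶ = b¹², (ab²)⁷ = ab¹⁴, (ab²)⁸ = b¹⁶, (ab²)⁹ = ab, (ab²)¹⁰ = b³, (ab²)¹¹ = ab⁵, (ab²)¹² = b⁷, (ab²)¹³ = ab⁹, (ab²)¹⁴ = b¹¹, (ab²)¹⁵ = ab¹³, (ab²)¹⁶ = b¹⁵, (ab²)¹⁷ = a, (ab²)¹⁸ = b², (ab²)¹⁹ = ab⁴, (ab²)²⁰ = b⁶, (ab²)²¹ = ab⁸, (ab²)²² = b¹⁰, (ab²)²³ = ab¹², (ab²)²⁴ = b¹⁴, (ab²)²⁵ = ab¹⁶, (ab²)²⁶ = b, (ab²)²⁷ = ab³, (ab²)²⁸ = b⁵, (ab²)²⁹ = ab⁷, (ab²)³⁰ = b⁹, (ab²)³¹ = ab¹¹, (ab²)³² = b¹³, (ab²)³³ = ab¹⁵, (ab²)³⁴ = e.
The smallest positive k with (ab²)ᵏ = e is 34.

Answer: 34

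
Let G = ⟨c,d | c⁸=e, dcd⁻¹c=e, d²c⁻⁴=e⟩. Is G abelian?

c·d = cd but d·c = c³d⁻¹, so c·d ≠ d·c and G is not abelian.

Answer: No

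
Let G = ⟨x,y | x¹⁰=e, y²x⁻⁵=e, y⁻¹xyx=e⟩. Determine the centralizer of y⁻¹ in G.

⟨y⁻¹⟩ ⊆ C_G(y⁻¹) since powers of y⁻¹ commute with y⁻¹; so |C_G(y⁻¹)| ≥ |⟨y⁻¹⟩| = 4.
By orbit–stabilizer, |C_G(y⁻¹)| = |G| / |conj. class of y⁻¹| = 20 / 5 = 4.
The 4 elements commuting with y⁻¹ are {e, x⁵, y, y⁻¹}.

Answer: {e, x⁵, y, y⁻¹}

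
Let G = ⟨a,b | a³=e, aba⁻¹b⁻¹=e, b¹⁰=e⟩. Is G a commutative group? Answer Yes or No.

Each pair of generators commutes: a·b = ab = b·a. Since the generators pairwise commute, every element of G commutes with every other, so G is abelian.

Answer: Yes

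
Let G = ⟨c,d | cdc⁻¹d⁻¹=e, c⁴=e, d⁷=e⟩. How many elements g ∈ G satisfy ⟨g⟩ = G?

G is cyclic of order 28. An element generates G iff its order is 28, and a cyclic group of order 28 has exactly φ(28) = 12 such elements.

Answer: 12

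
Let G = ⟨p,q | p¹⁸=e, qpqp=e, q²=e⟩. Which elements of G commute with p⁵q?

⟨p⁵q⟩ ⊆ C_G(p⁵q) since powers of p⁵q commute with p⁵q; so |C_G(p⁵q)| ≥ |⟨p⁵q⟩| = 2.
By orbit–stabilizer, |C_G(p⁵q)| = |G| / |conj. class of p⁵q| = 36 / 9 = 4.
The 4 elements commuting with p⁵q are {e, p⁹, p⁵q, p¹⁴q}.

Answer: {e, p⁹, p⁵q, p¹⁴q}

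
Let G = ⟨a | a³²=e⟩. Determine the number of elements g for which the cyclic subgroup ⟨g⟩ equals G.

G is cyclic of order 32. An element generates G iff its order is 32, and a cyclic group of order 32 has exactly φ(32) = 16 such elements.

Answer: 16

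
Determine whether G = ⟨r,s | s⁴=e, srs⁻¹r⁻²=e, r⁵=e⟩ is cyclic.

Every cyclic group is abelian. But r·s = rs while s·r = r²s, so r·s ≠ s·r and G is not abelian. Hence G is not cyclic.

Answer: No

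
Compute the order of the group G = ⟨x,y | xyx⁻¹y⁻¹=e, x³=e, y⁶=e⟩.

Enumerate words in the generators, reducing via the relations: the distinct elements are
  {e, x, y, xy, x², y², y³, y⁴, y⁵, xy², xy³, xy⁴, xy⁵, x²y, x²y², x²y³, x²y⁴, x²y⁵}.
No further products give new elements, so |G| = 18.

Answer: 18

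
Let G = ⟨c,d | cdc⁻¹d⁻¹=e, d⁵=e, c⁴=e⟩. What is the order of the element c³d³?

Compute successive powers until reaching e:
  (c³d³)¹ = c³d³, (c³d³)² = c²d, (c³d³)³ = cd⁴, (c³d³)⁴ = d², (c³d³)⁵ = c³, (c³d³)⁶ = c²d³, (c³d³)⁷ = cd, (c³d³)⁸ = d⁴, (c³d³)⁹ = c³d², (c³d³)¹⁰ = c², (c³d³)¹¹ = cd³, (c³d³)¹² = d, (c³d³)¹³ = c³d⁴, (c³d³)¹⁴ = c²d², (c³d³)¹⁵ = c, (c³d³)¹⁶ = d³, (c³d³)¹⁷ = c³d, (c³d³)¹⁸ = c²d⁴, (c³d³)¹⁹ = cd², (c³d³)²⁰ = e.
The smallest positive k with (c³d³)ᵏ = e is 20.

Answer: 20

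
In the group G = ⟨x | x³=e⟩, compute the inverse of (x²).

The order of (x²) is 3 (smallest k with (x²)ᵏ = e), so (x²)⁻¹ = (x²)² = x.
Check: (x²) · x → (x²) · x = e, giving e as required.

Answer: x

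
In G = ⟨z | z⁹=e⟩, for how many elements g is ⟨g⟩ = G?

G is cyclic of order 9. An element generates G iff its order is 9, and a cyclic group of order 9 has exactly φ(9) = 6 such elements.

Answer: 6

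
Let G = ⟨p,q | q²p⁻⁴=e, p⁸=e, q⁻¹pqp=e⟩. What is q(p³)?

Compute q · (p³) by multiplying left to right and reducing via the relations at each step:
  q · p³ = pq⁻¹

Answer: pq⁻¹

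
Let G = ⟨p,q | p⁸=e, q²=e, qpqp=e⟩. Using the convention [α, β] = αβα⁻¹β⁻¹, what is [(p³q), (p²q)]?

[(p³q), (p²q)] = (p³q)·(p²q)·(p³q)⁻¹·(p²q)⁻¹.
  (p³q) · (p²q) = p
  p · (p³q) = p⁴q
  (p⁴q) · (p²q) = p²

Answer: p²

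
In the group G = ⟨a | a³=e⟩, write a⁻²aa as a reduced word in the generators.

Multiply left to right, reducing at each step:
  a · a = a²
  (a²) · a = e

Answer: e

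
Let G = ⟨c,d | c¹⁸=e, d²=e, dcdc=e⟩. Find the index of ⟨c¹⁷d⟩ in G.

First find ord(c¹⁷d) by computing successive powers:
  (c¹⁷d)¹ = c¹⁷d, (c¹⁷d)² = e.
So |⟨c¹⁷d⟩| = ord(c¹⁷d) = 2. With |G| = 36, by Lagrange [G : ⟨c¹⁷d⟩] = 36/2 = 18.

Answer: 18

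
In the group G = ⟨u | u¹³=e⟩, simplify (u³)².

Compute successive powers of (u³), reducing at each step:
  (u³)²: (u³) · u³ = u⁶

Answer: u⁶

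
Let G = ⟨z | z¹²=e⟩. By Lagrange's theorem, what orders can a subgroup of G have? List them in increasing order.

|G| = 12 = 2² · 3. By Lagrange's theorem the order of any subgroup divides 12; the divisors of 12 are 1, 2, 3, 4, 6, 12.

Answer: 1, 2, 3, 4, 6, 12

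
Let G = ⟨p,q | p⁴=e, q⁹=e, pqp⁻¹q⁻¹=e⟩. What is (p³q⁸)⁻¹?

The order of (p³q⁸) is 36 (smallest k with (p³q⁸)ᵏ = e), so (p³q⁸)⁻¹ = (p³q⁸)³⁵ = pq.
Check: (p³q⁸) · (pq) → (p³q⁸) · p = q⁸;   (q⁸) · q = e, giving e as required.

Answer: pq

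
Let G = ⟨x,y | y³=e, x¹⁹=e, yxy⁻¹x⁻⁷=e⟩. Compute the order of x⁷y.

Compute successive powers until reaching e:
  (x⁷y)¹ = x⁷y, (x⁷y)² = x¹⁸y², (x⁷y)³ = e.
The smallest positive k with (x⁷y)ᵏ = e is 3.

Answer: 3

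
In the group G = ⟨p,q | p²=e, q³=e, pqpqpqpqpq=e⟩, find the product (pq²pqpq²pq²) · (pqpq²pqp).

Compute (pq²pqpq²pq²) · (pqpq²pqp) by multiplying left to right and reducing via the relations at each step:
  (pq²pqpq²pq²) · p = qpqpq²pq
  (qpqpq²pq) · q = qpqpq²pq²
  (qpqpq²pq²) · p = qpq²pqpq
  (qpq²pqpq) · q² = qpq²pqp
  (qpq²pqp) · p = qpq²pq
  (qpq²pq) · q = qpq²pq²
  (qpq²pq²) · p = q²pqpq

Answer: q²pqpq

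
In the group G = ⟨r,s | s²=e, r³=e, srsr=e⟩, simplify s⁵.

Compute successive powers of s, reducing at each step:
  s²: s · s = e
  s³: e · s = s
  s⁴: s · s = e
  s⁵: e · s = s

Answer: s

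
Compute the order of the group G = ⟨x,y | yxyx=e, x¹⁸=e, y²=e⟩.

Enumerate words in the generators, reducing via the relations: the distinct elements are
  {e, x, y, xy, x², x³, x⁴, x⁵, x⁶, x⁷, x⁸, x⁹, x²y, x³y, x¹², x¹³, x¹¹, x¹⁰, x¹⁴, x¹⁵, x¹⁶, x¹⁷, x⁴y, x⁵y, x⁶y, x⁷y, x⁸y, x⁹y, x¹²y, x¹³y, x¹¹y, x¹⁰y, x¹⁴y, x¹⁵y, x¹⁶y, x¹⁷y}.
No further products give new elements, so |G| = 36.

Answer: 36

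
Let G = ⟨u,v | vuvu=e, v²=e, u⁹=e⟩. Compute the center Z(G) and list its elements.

An element z ∈ Z(G) iff z commutes with every generator.
For example e is central: e·u = u = u·e; e·v = v = v·e.
Whereas u ∉ Z(G) since u·v = uv ≠ u⁸v = v·u.
Checking each of the 18 elements this way gives Z(G) = {e}, of order 1.

Answer: {e}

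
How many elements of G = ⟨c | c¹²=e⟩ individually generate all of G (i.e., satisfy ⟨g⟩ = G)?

G is cyclic of order 12. An element generates G iff its order is 12, and a cyclic group of order 12 has exactly φ(12) = 4 such elements.

Answer: 4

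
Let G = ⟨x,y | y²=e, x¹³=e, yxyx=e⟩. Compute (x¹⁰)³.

Compute successive powers of (x¹⁰), reducing at each step:
  (x¹⁰)²: (x¹⁰) · x¹⁰ = x⁷
  (x¹⁰)³: (x⁷) · x¹⁰ = x⁴

Answer: x⁴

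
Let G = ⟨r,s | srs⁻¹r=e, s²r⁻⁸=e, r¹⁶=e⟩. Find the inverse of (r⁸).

The order of (r⁸) is 2 (smallest k with (r⁸)ᵏ = e), so (r⁸)⁻¹ = (r⁸)¹ = r⁸.
Check: (r⁸) · (r⁸) → (r⁸) · r⁸ = e, giving e as required.

Answer: r⁸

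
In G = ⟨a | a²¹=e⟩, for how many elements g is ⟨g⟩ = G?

G is cyclic of order 21. An element generates G iff its order is 21, and a cyclic group of order 21 has exactly φ(21) = 12 such elements.

Answer: 12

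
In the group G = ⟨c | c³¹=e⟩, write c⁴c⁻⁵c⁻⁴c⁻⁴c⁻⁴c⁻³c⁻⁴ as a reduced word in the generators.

Multiply left to right, reducing at each step:
  (c⁴) · c⁻⁵ = c³⁰
  (c³⁰) · c⁻⁴ = c²⁶
  (c²⁶) · c⁻⁴ = c²²
  (c²²) · c⁻⁴ = c¹⁸
  (c¹⁸) · c⁻³ = c¹⁵
  (c¹⁵) · c⁻⁴ = c¹¹

Answer: c¹¹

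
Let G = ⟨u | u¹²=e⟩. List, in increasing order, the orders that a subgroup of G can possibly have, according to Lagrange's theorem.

|G| = 12 = 2² · 3. By Lagrange's theorem the order of any subgroup divides 12; the divisors of 12 are 1, 2, 3, 4, 6, 12.

Answer: 1, 2, 3, 4, 6, 12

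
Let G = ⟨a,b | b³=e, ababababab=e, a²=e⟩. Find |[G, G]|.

G' = [G, G] is generated by all commutators. The generator-pair commutators are: [a, b] = abab².
The subgroup they normally generate is {e, a, b, b², ab, aba, abab, ababa, b²ab²a, b²ab², b²a, ab², ba, bab, baba, ab²ab²a, ab²ab², ab²a, b²ab, b²aba, b²abab, bab²ab², bab²a, bab², abab², ab²ab, ab²aba, ab²abab, abab²ab², abab²a, b²ab²ab, abab²ab, abab²aba, abab²abab, b²ab²abab², b²ab²aba, b²ab²abab, b²abab²ab², b²abab²a, b²abab², babab², bab²ab, bab²aba, bab²abab, babab²ab², babab²a, babab²ab, ab²abab²ab², ab²abab²a, ab²abab², b²abab²ab, b²abab²aba, bab²abab²a, bab²abab², ab²abab²ab, ab²abab²aba, abab²abab²a, abab²abab², abab²abab²ab, bab²abab²ab}, of order 60.
Check: |G/G'| = 60/60 = 1 is the order of the abelianisation.

Answer: 60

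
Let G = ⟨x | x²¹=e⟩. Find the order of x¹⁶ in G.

Compute successive powers until reaching e:
  (x¹⁶)¹ = x¹⁶, (x¹⁶)² = x¹¹, (x¹⁶)³ = x⁶, (x¹⁶)⁴ = x, (x¹⁶)⁵ = x¹⁷, (x¹⁶)⁶ = x¹², (x¹⁶)⁷ = x⁷, (x¹⁶)⁸ = x², (x¹⁶)⁹ = x¹⁸, (x¹⁶)¹⁰ = x¹³, (x¹⁶)¹¹ = x⁸, (x¹⁶)¹² = x³, (x¹⁶)¹³ = x¹⁹, (x¹⁶)¹⁴ = x¹⁴, (x¹⁶)¹⁵ = x⁹, (x¹⁶)¹⁶ = x⁴, (x¹⁶)¹⁷ = x²⁰, (x¹⁶)¹⁸ = x¹⁵, (x¹⁶)¹⁹ = x¹⁰, (x¹⁶)²⁰ = x⁵, (x¹⁶)²¹ = e.
The smallest positive k with (x¹⁶)ᵏ = e is 21.

Answer: 21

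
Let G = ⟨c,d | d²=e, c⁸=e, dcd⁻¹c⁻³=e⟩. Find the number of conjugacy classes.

The conjugacy classes (representative and size) are:
  [e] (size 1), [c³] (size 2), [c²] (size 2), [c⁴] (size 1), [c⁵] (size 2), [c⁴d] (size 4), [cd] (size 4).
Class equation: 1 + 2 + 2 + 1 + 2 + 4 + 4 = 16 = |G|. So G has 7 conjugacy classes.

Answer: 7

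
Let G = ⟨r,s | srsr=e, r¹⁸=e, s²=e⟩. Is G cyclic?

Every cyclic group is abelian. But r·s = rs while s·r = r¹⁷s, so r·s ≠ s·r and G is not abelian. Hence G is not cyclic.

Answer: No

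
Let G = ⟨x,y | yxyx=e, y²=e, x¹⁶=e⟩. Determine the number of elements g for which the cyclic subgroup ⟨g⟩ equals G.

⟨g⟩ = G would require ord(g) = |G| = 32, but the maximum element order in G is 16 < 32. So G is not cyclic and no single element generates it: the count is 0.

Answer: 0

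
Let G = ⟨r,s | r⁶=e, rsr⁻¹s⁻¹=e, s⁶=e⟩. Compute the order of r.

Compute successive powers until reaching e:
  r¹ = r, r² = r², r³ = r³, r⁴ = r⁴, r⁵ = r⁵, r⁶ = e.
The smallest positive k with rᵏ = e is 6.

Answer: 6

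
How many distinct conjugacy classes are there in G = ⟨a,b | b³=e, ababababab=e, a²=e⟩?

The conjugacy classes (representative and size) are:
  [e] (size 1), [abab²abab²a] (size 15), [babab²a] (size 20), [ab²ab²a] (size 12), [b²abab²] (size 12).
Class equation: 1 + 15 + 20 + 12 + 12 = 60 = |G|. So G has 5 conjugacy classes.

Answer: 5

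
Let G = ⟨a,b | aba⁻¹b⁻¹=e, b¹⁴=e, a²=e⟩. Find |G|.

Enumerate words in the generators, reducing via the relations: the distinct elements are
  {a, b, e, ab, b², b³, b⁴, b⁵, b⁶, b⁷, b⁸, b⁹, ab², ab³, ab⁴, ab⁵, ab⁶, ab⁷, ab⁸, ab⁹, b¹², b¹³, b¹¹, b¹⁰, ab¹², ab¹³, ab¹¹, ab¹⁰}.
No further products give new elements, so |G| = 28.

Answer: 28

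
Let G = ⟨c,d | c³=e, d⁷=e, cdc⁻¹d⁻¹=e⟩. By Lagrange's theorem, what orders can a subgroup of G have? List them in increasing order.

|G| = 21 = 3 · 7. By Lagrange's theorem the order of any subgroup divides 21; the divisors of 21 are 1, 3, 7, 21.

Answer: 1, 3, 7, 21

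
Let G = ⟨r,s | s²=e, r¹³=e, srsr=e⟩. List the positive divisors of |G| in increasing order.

|G| = 26 = 2 · 13. By Lagrange's theorem the order of any subgroup divides 26; the divisors of 26 are 1, 2, 13, 26.

Answer: 1, 2, 13, 26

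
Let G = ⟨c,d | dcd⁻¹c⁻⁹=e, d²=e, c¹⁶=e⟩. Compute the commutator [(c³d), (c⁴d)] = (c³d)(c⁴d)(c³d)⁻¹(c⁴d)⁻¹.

[(c³d), (c⁴d)] = (c³d)·(c⁴d)·(c³d)⁻¹·(c⁴d)⁻¹.
  (c³d) · (c⁴d) = c⁷
  (c⁷) · (c⁵d) = c¹²d
  (c¹²d) · (c¹²d) = c⁸

Answer: c⁸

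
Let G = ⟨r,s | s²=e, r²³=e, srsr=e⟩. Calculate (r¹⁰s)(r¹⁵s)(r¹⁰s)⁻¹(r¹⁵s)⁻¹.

[(r¹⁰s), (r¹⁵s)] = (r¹⁰s)·(r¹⁵s)·(r¹⁰s)⁻¹·(r¹⁵s)⁻¹.
  (r¹⁰s) · (r¹⁵s) = r¹⁸
  (r¹⁸) · (r¹⁰s) = r⁵s
  (r⁵s) · (r¹⁵s) = r¹³

Answer: r¹³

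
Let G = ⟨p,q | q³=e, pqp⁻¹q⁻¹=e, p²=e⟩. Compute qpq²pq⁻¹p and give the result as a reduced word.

Multiply left to right, reducing at each step:
  q · p = pq
  (pq) · q² = p
  p · p = e
  e · q⁻¹ = q²
  (q²) · p = pq²

Answer: pq²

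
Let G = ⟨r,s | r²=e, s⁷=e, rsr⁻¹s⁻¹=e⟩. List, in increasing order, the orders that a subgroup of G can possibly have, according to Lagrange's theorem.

|G| = 14 = 2 · 7. By Lagrange's theorem the order of any subgroup divides 14; the divisors of 14 are 1, 2, 7, 14.

Answer: 1, 2, 7, 14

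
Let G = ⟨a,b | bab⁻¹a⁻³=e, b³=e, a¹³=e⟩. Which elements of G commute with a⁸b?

⟨a⁸b⟩ ⊆ C_G(a⁸b) since powers of a⁸b commute with a⁸b; so |C_G(a⁸b)| ≥ |⟨a⁸b⟩| = 3.
By orbit–stabilizer, |C_G(a⁸b)| = |G| / |conj. class of a⁸b| = 39 / 13 = 3.
The 3 elements commuting with a⁸b are {e, a⁸b, a⁶b²}.

Answer: {e, a⁸b, a⁶b²}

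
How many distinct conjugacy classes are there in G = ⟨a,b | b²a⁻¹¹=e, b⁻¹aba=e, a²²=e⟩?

The conjugacy classes (representative and size) are:
  [e] (size 1), [a²¹] (size 2), [a²] (size 2), [a³] (size 2), [a¹⁸] (size 2), [a¹⁷] (size 2), [a⁶] (size 2), [a⁷] (size 2), [a⁸] (size 2), [a¹³] (size 2), [a¹²] (size 2), [a¹¹] (size 1), [a¹⁰b] (size 11), [a⁷b] (size 11).
Class equation: 1 + 2 + 2 + 2 + 2 + 2 + 2 + 2 + 2 + 2 + 2 + 1 + 11 + 11 = 44 = |G|. So G has 14 conjugacy classes.

Answer: 14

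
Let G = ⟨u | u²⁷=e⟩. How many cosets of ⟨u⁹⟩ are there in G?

First find ord(u⁹) by computing successive powers:
  (u⁹)¹ = u⁹, (u⁹)² = u¹⁸, (u⁹)³ = e.
So |⟨u⁹⟩| = ord(u⁹) = 3. With |G| = 27, by Lagrange [G : ⟨u⁹⟩] = 27/3 = 9.

Answer: 9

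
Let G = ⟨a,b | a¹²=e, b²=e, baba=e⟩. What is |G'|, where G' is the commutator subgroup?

G' = [G, G] is generated by all commutators. The generator-pair commutators are: [a, b] = a².
The subgroup they normally generate is {e, a², a⁴, a⁶, a⁸, a¹⁰}, of order 6.
Check: |G/G'| = 24/6 = 4 is the order of the abelianisation.

Answer: 6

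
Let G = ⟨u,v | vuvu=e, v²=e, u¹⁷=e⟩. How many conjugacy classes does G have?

The conjugacy classes (representative and size) are:
  [e] (size 1), [u¹⁶] (size 2), [u²] (size 2), [u³] (size 2), [u¹³] (size 2), [u¹²] (size 2), [u⁶] (size 2), [u¹⁰] (size 2), [u⁹] (size 2), [u⁷v] (size 17).
Class equation: 1 + 2 + 2 + 2 + 2 + 2 + 2 + 2 + 2 + 17 = 34 = |G|. So G has 10 conjugacy classes.

Answer: 10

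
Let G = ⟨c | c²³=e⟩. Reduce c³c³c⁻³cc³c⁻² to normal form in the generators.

Multiply left to right, reducing at each step:
  (c³) · c³ = c⁶
  (c⁶) · c⁻³ = c³
  (c³) · c = c⁴
  (c⁴) · c³ = c⁷
  (c⁷) · c⁻² = c⁵

Answer: c⁵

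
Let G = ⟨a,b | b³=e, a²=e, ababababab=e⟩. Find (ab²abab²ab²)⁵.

Compute successive powers of (ab²abab²ab²), reducing at each step:
  (ab²abab²ab²)²: (ab²abab²ab²) · a = babab²ab;   (babab²ab) · b² = babab²a;   (babab²a) · a = babab²;   (babab²) · b = baba;   (baba) · a = bab;   (bab) · b² = ba;   (ba) · a = b;   b · b² = e
  (ab²abab²ab²)³: e · a = a;   a · b² = ab²;   (ab²) · a = ab²a;   (ab²a) · b = ab²ab;   (ab²ab) · a = ab²aba;   (ab²aba) · b² = ab²abab²;   (ab²abab²) · a = ab²abab²a;   (ab²abab²a) · b² = ab²abab²ab²
  (ab²abab²ab²)⁴: (ab²abab²ab²) · a = babab²ab;   (babab²ab) · b² = babab²a;   (babab²a) · a = babab²;   (babab²) · b = baba;   (baba) · a = bab;   (bab) · b² = ba;   (ba) · a = b;   b · b² = e
  (ab²abab²ab²)⁵: e · a = a;   a · b² = ab²;   (ab²) · a = ab²a;   (ab²a) · b = ab²ab;   (ab²ab) · a = ab²aba;   (ab²aba) · b² = ab²abab²;   (ab²abab²) · a = ab²abab²a;   (ab²abab²a) · b² = ab²abab²ab²

Answer: ab²abab²ab²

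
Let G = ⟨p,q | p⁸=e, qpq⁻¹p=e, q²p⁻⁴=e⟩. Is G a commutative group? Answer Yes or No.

p·q = pq but q·p = p³q⁻¹, so p·q ≠ q·p and G is not abelian.

Answer: No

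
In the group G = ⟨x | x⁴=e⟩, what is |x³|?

Compute successive powers until reaching e:
  (x³)¹ = x³, (x³)² = x², (x³)³ = x, (x³)⁴ = e.
The smallest positive k with (x³)ᵏ = e is 4.

Answer: 4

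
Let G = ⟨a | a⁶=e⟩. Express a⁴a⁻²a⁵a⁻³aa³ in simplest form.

Multiply left to right, reducing at each step:
  (a⁴) · a⁻² = a²
  (a²) · a⁵ = a
  a · a⁻³ = a⁴
  (a⁴) · a = a⁵
  (a⁵) · a³ = a²

Answer: a²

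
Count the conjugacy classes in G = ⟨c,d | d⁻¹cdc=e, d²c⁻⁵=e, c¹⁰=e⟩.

The conjugacy classes (representative and size) are:
  [e] (size 1), [c] (size 2), [c⁸] (size 2), [c⁷] (size 2), [c⁴] (size 2), [c⁵] (size 1), [c⁴d] (size 5), [c²d⁻¹] (size 5).
Class equation: 1 + 2 + 2 + 2 + 2 + 1 + 5 + 5 = 20 = |G|. So G has 8 conjugacy classes.

Answer: 8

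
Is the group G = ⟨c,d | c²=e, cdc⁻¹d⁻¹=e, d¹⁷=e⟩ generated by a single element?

|G| = 34. The element cd has order 34 (its powers give 34 distinct elements), so ⟨cd⟩ = G and G is cyclic.

Answer: Yes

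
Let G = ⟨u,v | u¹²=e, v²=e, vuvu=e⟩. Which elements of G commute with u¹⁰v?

⟨u¹⁰v⟩ ⊆ C_G(u¹⁰v) since powers of u¹⁰v commute with u¹⁰v; so |C_G(u¹⁰v)| ≥ |⟨u¹⁰v⟩| = 2.
By orbit–stabilizer, |C_G(u¹⁰v)| = |G| / |conj. class of u¹⁰v| = 24 / 6 = 4.
The 4 elements commuting with u¹⁰v are {e, u⁶, u⁴v, u¹⁰v}.

Answer: {e, u⁶, u⁴v, u¹⁰v}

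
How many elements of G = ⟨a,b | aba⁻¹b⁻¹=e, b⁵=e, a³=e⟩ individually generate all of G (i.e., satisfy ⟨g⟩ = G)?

G is cyclic of order 15. An element generates G iff its order is 15, and a cyclic group of order 15 has exactly φ(15) = 8 such elements.

Answer: 8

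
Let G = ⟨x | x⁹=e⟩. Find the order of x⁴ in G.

Compute successive powers until reaching e:
  (x⁴)¹ = x⁴, (x⁴)² = x⁸, (x⁴)³ = x³, (x⁴)⁴ = x⁷, (x⁴)⁵ = x², (x⁴)⁶ = x⁶, (x⁴)⁷ = x, (x⁴)⁸ = x⁵, (x⁴)⁹ = e.
The smallest positive k with (x⁴)ᵏ = e is 9.

Answer: 9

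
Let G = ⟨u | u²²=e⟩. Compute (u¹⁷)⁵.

Compute successive powers of (u¹⁷), reducing at each step:
  (u¹⁷)²: (u¹⁷) · u¹⁷ = u¹²
  (u¹⁷)³: (u¹²) · u¹⁷ = u⁷
  (u¹⁷)⁴: (u⁷) · u¹⁷ = u²
  (u¹⁷)⁵: (u²) · u¹⁷ = u¹⁹

Answer: u¹⁹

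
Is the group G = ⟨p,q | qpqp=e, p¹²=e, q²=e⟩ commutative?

p·q = pq but q·p = p¹¹q, so p·q ≠ q·p and G is not abelian.

Answer: No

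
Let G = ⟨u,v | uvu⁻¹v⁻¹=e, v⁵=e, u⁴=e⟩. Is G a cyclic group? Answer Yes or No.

|G| = 20. The element uv has order 20 (its powers give 20 distinct elements), so ⟨uv⟩ = G and G is cyclic.

Answer: Yes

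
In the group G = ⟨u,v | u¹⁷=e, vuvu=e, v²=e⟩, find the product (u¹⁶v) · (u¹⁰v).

Compute (u¹⁶v) · (u¹⁰v) by multiplying left to right and reducing via the relations at each step:
  (u¹⁶v) · u¹⁰ = u⁶v
  (u⁶v) · v = u⁶

Answer: u⁶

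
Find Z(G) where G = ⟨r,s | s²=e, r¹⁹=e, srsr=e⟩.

An element z ∈ Z(G) iff z commutes with every generator.
For example e is central: e·r = r = r·e; e·s = s = s·e.
Whereas r ∉ Z(G) since r·s = rs ≠ r¹⁸s = s·r.
Checking each of the 38 elements this way gives Z(G) = {e}, of order 1.

Answer: {e}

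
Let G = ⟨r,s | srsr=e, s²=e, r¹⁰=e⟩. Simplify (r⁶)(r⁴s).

Compute (r⁶) · (r⁴s) by multiplying left to right and reducing via the relations at each step:
  (r⁶) · r⁴ = e
  e · s = s

Answer: s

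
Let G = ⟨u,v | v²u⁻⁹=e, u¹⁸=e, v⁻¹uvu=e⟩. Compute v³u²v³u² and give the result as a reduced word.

Multiply left to right, reducing at each step:
  (v⁻¹) · u² = u⁷v
  (u⁷v) · v³ = u⁷
  (u⁷) · u² = u⁹

Answer: u⁹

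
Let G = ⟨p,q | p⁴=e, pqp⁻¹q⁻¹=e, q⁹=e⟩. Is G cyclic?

|G| = 36. The element pq has order 36 (its powers give 36 distinct elements), so ⟨pq⟩ = G and G is cyclic.

Answer: Yes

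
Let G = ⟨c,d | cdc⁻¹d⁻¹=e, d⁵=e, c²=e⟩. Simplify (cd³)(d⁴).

Compute (cd³) · (d⁴) by multiplying left to right and reducing via the relations at each step:
  (cd³) · d⁴ = cd²

Answer: cd²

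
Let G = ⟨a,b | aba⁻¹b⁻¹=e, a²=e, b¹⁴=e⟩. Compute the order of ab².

Compute successive powers until reaching e:
  (ab²)¹ = ab², (ab²)² = b⁴, (ab²)³ = ab⁶, (ab²)⁴ = b⁸, (ab²)⁵ = ab¹⁰, (ab²)⁶ = b¹², (ab²)⁷ = a, (ab²)⁸ = b², (ab²)⁹ = ab⁴, (ab²)¹⁰ = b⁶, (ab²)¹¹ = ab⁸, (ab²)¹² = b¹⁰, (ab²)¹³ = ab¹², (ab²)¹⁴ = e.
The smallest positive k with (ab²)ᵏ = e is 14.

Answer: 14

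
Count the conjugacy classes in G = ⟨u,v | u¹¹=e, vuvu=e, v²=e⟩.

The conjugacy classes (representative and size) are:
  [e] (size 1), [u¹⁰] (size 2), [u²] (size 2), [u³] (size 2), [u⁷] (size 2), [u⁶] (size 2), [u²v] (size 11).
Class equation: 1 + 2 + 2 + 2 + 2 + 2 + 11 = 22 = |G|. So G has 7 conjugacy classes.

Answer: 7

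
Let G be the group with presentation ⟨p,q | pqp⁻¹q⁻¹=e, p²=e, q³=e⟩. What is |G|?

Enumerate words in the generators, reducing via the relations: the distinct elements are
  {e, p, q, pq, q², pq²}.
No further products give new elements, so |G| = 6.

Answer: 6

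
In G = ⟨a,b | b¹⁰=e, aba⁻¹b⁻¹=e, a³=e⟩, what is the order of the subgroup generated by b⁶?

|⟨b⁶⟩| equals the order of b⁶. Compute successive powers until reaching e:
  (b⁶)¹ = b⁶, (b⁶)² = b², (b⁶)³ = b⁸, (b⁶)⁴ = b⁴, (b⁶)⁵ = e.
The smallest positive k with (b⁶)ᵏ = e is 5, so |⟨b⁶⟩| = 5.

Answer: 5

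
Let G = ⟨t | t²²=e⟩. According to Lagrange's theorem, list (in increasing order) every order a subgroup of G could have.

|G| = 22 = 2 · 11. By Lagrange's theorem the order of any subgroup divides 22; the divisors of 22 are 1, 2, 11, 22.

Answer: 1, 2, 11, 22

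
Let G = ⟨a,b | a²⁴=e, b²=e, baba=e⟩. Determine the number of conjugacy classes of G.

The conjugacy classes (representative and size) are:
  [e] (size 1), [a²³] (size 2), [a²] (size 2), [a³] (size 2), [a²⁰] (size 2), [a¹⁹] (size 2), [a⁶] (size 2), [a⁷] (size 2), [a⁸] (size 2), [a⁹] (size 2), [a¹⁴] (size 2), [a¹¹] (size 2), [a¹²] (size 1), [a⁴b] (size 12), [a⁵b] (size 12).
Class equation: 1 + 2 + 2 + 2 + 2 + 2 + 2 + 2 + 2 + 2 + 2 + 2 + 1 + 12 + 12 = 48 = |G|. So G has 15 conjugacy classes.

Answer: 15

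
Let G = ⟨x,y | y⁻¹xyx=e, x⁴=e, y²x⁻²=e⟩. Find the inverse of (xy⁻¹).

The order of (xy⁻¹) is 4 (smallest k with (xy⁻¹)ᵏ = e), so (xy⁻¹)⁻¹ = (xy⁻¹)³ = xy.
Check: (xy⁻¹) · (xy) → (xy⁻¹) · x = y⁻¹;   (y⁻¹) · y = e, giving e as required.

Answer: xy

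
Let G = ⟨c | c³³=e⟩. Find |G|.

G is generated by a single element, so G is cyclic. The relator gives c³³ = e and no smaller power is forced to be e, so the 33 powers {c, e, c², c³, c⁴, c⁵, c⁶, c⁷, c⁸, c⁹, c²², c²³, c²¹, c²⁰, c²⁴, c²⁵, c²⁶, c²⁷, c²⁸, c²⁹, c³², c³¹, c³⁰, c¹², c¹³, c¹¹, c¹⁰, c¹⁴, c¹⁵, c¹⁶, c¹⁷, c¹⁸, c¹⁹} are distinct. Hence |G| = 33.

Answer: 33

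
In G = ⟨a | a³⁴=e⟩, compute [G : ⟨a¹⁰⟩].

First find ord(a¹⁰) by computing successive powers:
  (a¹⁰)¹ = a¹⁰, (a¹⁰)² = a²⁰, (a¹⁰)³ = a³⁰, (a¹⁰)⁴ = a⁶, (a¹⁰)⁵ = a¹⁶, (a¹⁰)⁶ = a²⁶, (a¹⁰)⁷ = a², (a¹⁰)⁸ = a¹², (a¹⁰)⁹ = a²², (a¹⁰)¹⁰ = a³², (a¹⁰)¹¹ = a⁸, (a¹⁰)¹² = a¹⁸, (a¹⁰)¹³ = a²⁸, (a¹⁰)¹⁴ = a⁴, (a¹⁰)¹⁵ = a¹⁴, (a¹⁰)¹⁶ = a²⁴, (a¹⁰)¹⁷ = e.
So |⟨a¹⁰⟩| = ord(a¹⁰) = 17. With |G| = 34, by Lagrange [G : ⟨a¹⁰⟩] = 34/17 = 2.

Answer: 2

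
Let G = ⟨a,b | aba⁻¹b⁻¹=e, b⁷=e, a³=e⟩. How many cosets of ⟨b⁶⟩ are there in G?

First find ord(b⁶) by computing successive powers:
  (b⁶)¹ = b⁶, (b⁶)² = b⁵, (b⁶)³ = b⁴, (b⁶)⁴ = b³, (b⁶)⁵ = b², (b⁶)⁶ = b, (b⁶)⁷ = e.
So |⟨b⁶⟩| = ord(b⁶) = 7. With |G| = 21, by Lagrange [G : ⟨b⁶⟩] = 21/7 = 3.

Answer: 3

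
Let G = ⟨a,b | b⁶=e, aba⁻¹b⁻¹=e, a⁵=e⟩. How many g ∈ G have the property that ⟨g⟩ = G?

G is cyclic of order 30. An element generates G iff its order is 30, and a cyclic group of order 30 has exactly φ(30) = 8 such elements.

Answer: 8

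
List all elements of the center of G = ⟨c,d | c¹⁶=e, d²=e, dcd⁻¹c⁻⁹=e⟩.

An element z ∈ Z(G) iff z commutes with every generator.
For example c² is central: (c²)·c = c³ = c·(c²); (c²)·d = c²d = d·(c²).
Whereas c ∉ Z(G) since c·d = cd ≠ c⁹d = d·c.
Checking each of the 32 elements this way gives Z(G) = {e, c², c⁴, c⁶, c⁸, c¹⁰, c¹², c¹⁴}, of order 8.

Answer: {e, c², c⁴, c⁶, c⁸, c¹⁰, c¹², c¹⁴}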